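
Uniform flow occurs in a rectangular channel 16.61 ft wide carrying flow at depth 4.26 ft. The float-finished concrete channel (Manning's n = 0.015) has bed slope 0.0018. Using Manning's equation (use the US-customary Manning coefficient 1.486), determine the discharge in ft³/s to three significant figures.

A = b·y = 16.61 × 4.26 = 70.76 ft²
P = b + 2y = 16.61 + 2×4.26 = 25.13 ft
R = A/P = 70.76/25.13 = 2.816 ft
Q = (1.486/n)·A·R^(2/3)·S^(1/2) = (1.486/0.015) × 70.76 × 2.816^(2/3) × 0.0018^(1/2) = 593.0 ft³/s

593 ft³/s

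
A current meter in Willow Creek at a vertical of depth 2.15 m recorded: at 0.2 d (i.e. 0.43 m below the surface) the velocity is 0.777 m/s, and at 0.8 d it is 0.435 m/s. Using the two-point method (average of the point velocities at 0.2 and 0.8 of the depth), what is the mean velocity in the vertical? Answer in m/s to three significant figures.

v̄ = (0.777 + 0.435) / 2 = 0.6060 m/s

0.606 m/s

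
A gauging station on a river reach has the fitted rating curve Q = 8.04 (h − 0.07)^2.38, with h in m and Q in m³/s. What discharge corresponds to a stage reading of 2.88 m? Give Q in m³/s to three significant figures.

94.0 m³/s

Q = 8.04 × (2.88 − 0.07)^2.38 = 8.04 × 2.81^2.38 = 94.01 m³/s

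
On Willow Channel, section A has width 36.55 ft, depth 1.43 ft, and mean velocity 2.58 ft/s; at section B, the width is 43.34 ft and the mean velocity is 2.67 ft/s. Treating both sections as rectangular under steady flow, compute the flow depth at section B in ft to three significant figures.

Q = A₁V₁ = (36.55×1.43) × 2.58 = 134.8 ft³/s
d₂ = Q/(b₂ V₂) = 134.8/(43.34×2.67) = 1.165 ft

1.17 ft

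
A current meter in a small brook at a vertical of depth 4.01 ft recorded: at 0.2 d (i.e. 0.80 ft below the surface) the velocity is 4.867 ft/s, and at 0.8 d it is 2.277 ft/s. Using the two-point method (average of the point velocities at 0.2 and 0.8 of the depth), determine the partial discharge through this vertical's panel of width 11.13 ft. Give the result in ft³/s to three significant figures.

159 ft³/s

v̄ = (4.867 + 2.277) / 2 = 3.572 ft/s
q = v̄ × d × w = 3.572 × 4.01 × 11.13 = 159.4 ft³/s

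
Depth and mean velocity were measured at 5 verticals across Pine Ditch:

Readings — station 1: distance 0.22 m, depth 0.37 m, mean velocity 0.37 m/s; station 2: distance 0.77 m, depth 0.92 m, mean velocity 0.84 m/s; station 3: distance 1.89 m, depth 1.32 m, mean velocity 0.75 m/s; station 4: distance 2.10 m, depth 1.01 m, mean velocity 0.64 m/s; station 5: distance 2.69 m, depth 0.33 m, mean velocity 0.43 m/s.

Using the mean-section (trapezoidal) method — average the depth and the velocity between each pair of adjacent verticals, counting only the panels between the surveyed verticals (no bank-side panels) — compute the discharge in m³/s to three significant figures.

1.59 m³/s

Panel 1-2: Δb = 0.55 m, d̄ = (0.37+0.92)/2 = 0.645, v̄ = (0.37+0.84)/2 = 0.605 → q = 0.55×0.645×0.605 = 0.2146 m³/s
Panel 2-3: Δb = 1.12 m, d̄ = (0.92+1.32)/2 = 1.12, v̄ = (0.84+0.75)/2 = 0.795 → q = 1.12×1.12×0.795 = 0.9972 m³/s
Panel 3-4: Δb = 0.21 m, d̄ = (1.32+1.01)/2 = 1.165, v̄ = (0.75+0.64)/2 = 0.695 → q = 0.21×1.165×0.695 = 0.1700 m³/s
Panel 4-5: Δb = 0.59 m, d̄ = (1.01+0.33)/2 = 0.67, v̄ = (0.64+0.43)/2 = 0.535 → q = 0.59×0.67×0.535 = 0.2115 m³/s
Q = Σ q = 1.593 m³/s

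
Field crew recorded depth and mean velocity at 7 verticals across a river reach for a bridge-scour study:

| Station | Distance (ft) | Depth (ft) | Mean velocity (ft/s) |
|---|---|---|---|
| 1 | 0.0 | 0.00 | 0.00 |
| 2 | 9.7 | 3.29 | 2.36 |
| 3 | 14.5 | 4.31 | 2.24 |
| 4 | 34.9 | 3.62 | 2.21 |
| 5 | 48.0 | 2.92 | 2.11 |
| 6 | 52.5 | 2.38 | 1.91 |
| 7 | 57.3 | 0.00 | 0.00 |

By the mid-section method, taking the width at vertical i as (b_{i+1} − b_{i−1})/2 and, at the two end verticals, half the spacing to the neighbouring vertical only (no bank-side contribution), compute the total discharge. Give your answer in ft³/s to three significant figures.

w_2 = (14.5 − 0.0)/2 = 7.25 ft; q_2 = 2.36 × 3.29 × 7.25 = 56.29 ft³/s
w_3 = (34.9 − 9.7)/2 = 12.6 ft; q_3 = 2.24 × 4.31 × 12.6 = 121.6 ft³/s
w_4 = (48.0 − 14.5)/2 = 16.75 ft; q_4 = 2.21 × 3.62 × 16.75 = 134.0 ft³/s
w_5 = (52.5 − 34.9)/2 = 8.8 ft; q_5 = 2.11 × 2.92 × 8.8 = 54.22 ft³/s
w_6 = (57.3 − 48.0)/2 = 4.65 ft; q_6 = 1.91 × 2.38 × 4.65 = 21.14 ft³/s
Stations 1, 7 contribute zero (depth or velocity is 0).
Q = Σ qᵢ = 387.3 ft³/s

387 ft³/s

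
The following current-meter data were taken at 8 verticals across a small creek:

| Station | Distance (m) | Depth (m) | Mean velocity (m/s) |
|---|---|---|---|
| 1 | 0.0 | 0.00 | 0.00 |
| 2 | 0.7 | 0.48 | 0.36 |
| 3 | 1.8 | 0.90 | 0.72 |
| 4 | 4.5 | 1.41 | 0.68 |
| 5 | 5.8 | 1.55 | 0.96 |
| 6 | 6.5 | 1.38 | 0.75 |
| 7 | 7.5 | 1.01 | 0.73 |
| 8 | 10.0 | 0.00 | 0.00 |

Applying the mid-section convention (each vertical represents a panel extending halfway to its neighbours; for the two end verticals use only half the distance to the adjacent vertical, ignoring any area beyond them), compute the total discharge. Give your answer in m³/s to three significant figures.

w_2 = (1.8 − 0.0)/2 = 0.9 m; q_2 = 0.36 × 0.48 × 0.9 = 0.1555 m³/s
w_3 = (4.5 − 0.7)/2 = 1.9 m; q_3 = 0.72 × 0.90 × 1.9 = 1.231 m³/s
w_4 = (5.8 − 1.8)/2 = 2 m; q_4 = 0.68 × 1.41 × 2 = 1.918 m³/s
w_5 = (6.5 − 4.5)/2 = 1 m; q_5 = 0.96 × 1.55 × 1 = 1.488 m³/s
w_6 = (7.5 − 5.8)/2 = 0.85 m; q_6 = 0.75 × 1.38 × 0.85 = 0.8798 m³/s
w_7 = (10.0 − 6.5)/2 = 1.75 m; q_7 = 0.73 × 1.01 × 1.75 = 1.290 m³/s
Stations 1, 8 contribute zero (depth or velocity is 0).
Q = Σ qᵢ = 6.962 m³/s

6.96 m³/s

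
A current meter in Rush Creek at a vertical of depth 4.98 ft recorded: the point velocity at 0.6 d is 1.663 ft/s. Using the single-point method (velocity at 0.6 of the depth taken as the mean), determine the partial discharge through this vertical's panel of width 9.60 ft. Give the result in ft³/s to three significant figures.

v̄ = v₀.₆ = 1.663 ft/s
q = v̄ × d × w = 1.663 × 4.98 × 9.60 = 79.50 ft³/s

79.5 ft³/s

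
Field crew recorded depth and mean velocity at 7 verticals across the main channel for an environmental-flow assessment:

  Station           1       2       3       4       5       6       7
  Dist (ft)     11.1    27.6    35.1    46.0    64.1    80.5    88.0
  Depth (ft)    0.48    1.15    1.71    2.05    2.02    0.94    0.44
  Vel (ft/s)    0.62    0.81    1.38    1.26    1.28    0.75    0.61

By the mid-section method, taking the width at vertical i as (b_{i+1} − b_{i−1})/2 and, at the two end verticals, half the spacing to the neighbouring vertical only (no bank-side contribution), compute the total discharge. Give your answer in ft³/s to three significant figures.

127 ft³/s

w_1 = (27.6 − 11.1)/2 = 8.25 ft; q_1 = 0.62 × 0.48 × 8.25 = 2.455 ft³/s
w_2 = (35.1 − 11.1)/2 = 12 ft; q_2 = 0.81 × 1.15 × 12 = 11.18 ft³/s
w_3 = (46.0 − 27.6)/2 = 9.2 ft; q_3 = 1.38 × 1.71 × 9.2 = 21.71 ft³/s
w_4 = (64.1 − 35.1)/2 = 14.5 ft; q_4 = 1.26 × 2.05 × 14.5 = 37.45 ft³/s
w_5 = (80.5 − 46.0)/2 = 17.25 ft; q_5 = 1.28 × 2.02 × 17.25 = 44.60 ft³/s
w_6 = (88.0 − 64.1)/2 = 11.95 ft; q_6 = 0.75 × 0.94 × 11.95 = 8.425 ft³/s
w_7 = (88.0 − 80.5)/2 = 3.75 ft; q_7 = 0.61 × 0.44 × 3.75 = 1.007 ft³/s
Q = Σ qᵢ = 126.8 ft³/s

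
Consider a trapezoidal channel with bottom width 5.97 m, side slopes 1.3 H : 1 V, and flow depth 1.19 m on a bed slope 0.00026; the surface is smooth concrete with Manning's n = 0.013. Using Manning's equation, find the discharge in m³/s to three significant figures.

10.4 m³/s

A = (b + z·y)·y = (5.97 + 1.3×1.19)×1.19 = 8.945 m²
P = b + 2y√(1+z²) = 5.97 + 2×1.19×√(1+1.3²) = 9.873 m
R = A/P = 8.945/9.873 = 0.9060 m
Q = (1/n)·A·R^(2/3)·S^(1/2) = (1/0.013) × 8.945 × 0.9060^(2/3) × 0.00026^(1/2) = 10.39 m³/s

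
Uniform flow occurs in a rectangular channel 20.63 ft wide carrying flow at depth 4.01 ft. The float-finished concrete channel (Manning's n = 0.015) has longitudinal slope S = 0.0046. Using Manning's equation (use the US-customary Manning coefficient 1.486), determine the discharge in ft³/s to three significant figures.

A = b·y = 20.63 × 4.01 = 82.73 ft²
P = b + 2y = 20.63 + 2×4.01 = 28.65 ft
R = A/P = 82.73/28.65 = 2.887 ft
Q = (1.486/n)·A·R^(2/3)·S^(1/2) = (1.486/0.015) × 82.73 × 2.887^(2/3) × 0.0046^(1/2) = 1127 ft³/s

1130 ft³/s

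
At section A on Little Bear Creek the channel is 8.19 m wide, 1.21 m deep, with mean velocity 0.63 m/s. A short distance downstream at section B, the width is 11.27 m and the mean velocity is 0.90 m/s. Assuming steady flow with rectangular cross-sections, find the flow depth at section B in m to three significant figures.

Q = A₁V₁ = (8.19×1.21) × 0.63 = 6.243 m³/s
d₂ = Q/(b₂ V₂) = 6.243/(11.27×0.90) = 0.6155 m

0.616 m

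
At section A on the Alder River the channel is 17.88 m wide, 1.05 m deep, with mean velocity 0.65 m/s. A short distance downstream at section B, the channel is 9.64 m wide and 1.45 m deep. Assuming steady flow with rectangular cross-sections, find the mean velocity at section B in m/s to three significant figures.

0.873 m/s

Q = A₁V₁ = (17.88×1.05) × 0.65 = 12.20 m³/s
A₂ = 9.64 × 1.45 = 13.98 m²
V₂ = Q/A₂ = 12.20/13.98 = 0.8730 m/s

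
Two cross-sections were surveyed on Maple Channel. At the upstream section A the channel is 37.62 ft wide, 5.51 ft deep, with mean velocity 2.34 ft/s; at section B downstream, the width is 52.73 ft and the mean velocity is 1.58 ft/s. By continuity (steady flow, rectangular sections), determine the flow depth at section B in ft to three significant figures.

Q = A₁V₁ = (37.62×5.51) × 2.34 = 485.0 ft³/s
d₂ = Q/(b₂ V₂) = 485.0/(52.73×1.58) = 5.822 ft

5.82 ft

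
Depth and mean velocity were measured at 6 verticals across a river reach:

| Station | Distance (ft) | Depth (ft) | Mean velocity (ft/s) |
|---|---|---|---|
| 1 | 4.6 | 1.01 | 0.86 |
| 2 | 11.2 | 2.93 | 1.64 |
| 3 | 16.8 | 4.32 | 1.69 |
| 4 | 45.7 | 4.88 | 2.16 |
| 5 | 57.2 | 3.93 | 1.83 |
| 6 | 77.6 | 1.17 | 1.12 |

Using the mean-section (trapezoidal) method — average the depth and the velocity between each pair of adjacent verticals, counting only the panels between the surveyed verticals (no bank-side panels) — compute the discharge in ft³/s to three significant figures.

Panel 1-2: Δb = 6.6 ft, d̄ = (1.01+2.93)/2 = 1.97, v̄ = (0.86+1.64)/2 = 1.25 → q = 6.6×1.97×1.25 = 16.25 ft³/s
Panel 2-3: Δb = 5.6 ft, d̄ = (2.93+4.32)/2 = 3.625, v̄ = (1.64+1.69)/2 = 1.665 → q = 5.6×3.625×1.665 = 33.80 ft³/s
Panel 3-4: Δb = 28.9 ft, d̄ = (4.32+4.88)/2 = 4.6, v̄ = (1.69+2.16)/2 = 1.925 → q = 28.9×4.6×1.925 = 255.9 ft³/s
Panel 4-5: Δb = 11.5 ft, d̄ = (4.88+3.93)/2 = 4.405, v̄ = (2.16+1.83)/2 = 1.995 → q = 11.5×4.405×1.995 = 101.1 ft³/s
Panel 5-6: Δb = 20.4 ft, d̄ = (3.93+1.17)/2 = 2.55, v̄ = (1.83+1.12)/2 = 1.475 → q = 20.4×2.55×1.475 = 76.73 ft³/s
Q = Σ q = 483.8 ft³/s

484 ft³/s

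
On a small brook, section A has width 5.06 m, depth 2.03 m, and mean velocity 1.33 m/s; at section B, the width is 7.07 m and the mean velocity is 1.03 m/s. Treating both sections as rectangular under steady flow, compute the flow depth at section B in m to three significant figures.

Q = A₁V₁ = (5.06×2.03) × 1.33 = 13.66 m³/s
d₂ = Q/(b₂ V₂) = 13.66/(7.07×1.03) = 1.876 m

1.88 m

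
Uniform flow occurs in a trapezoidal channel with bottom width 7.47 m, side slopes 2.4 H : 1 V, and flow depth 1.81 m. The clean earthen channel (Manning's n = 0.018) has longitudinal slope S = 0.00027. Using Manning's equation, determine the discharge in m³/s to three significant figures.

A = (b + z·y)·y = (7.47 + 2.4×1.81)×1.81 = 21.38 m²
P = b + 2y√(1+z²) = 7.47 + 2×1.81×√(1+2.4²) = 16.88 m
R = A/P = 21.38/16.88 = 1.267 m
Q = (1/n)·A·R^(2/3)·S^(1/2) = (1/0.018) × 21.38 × 1.267^(2/3) × 0.00027^(1/2) = 22.85 m³/s

22.9 m³/s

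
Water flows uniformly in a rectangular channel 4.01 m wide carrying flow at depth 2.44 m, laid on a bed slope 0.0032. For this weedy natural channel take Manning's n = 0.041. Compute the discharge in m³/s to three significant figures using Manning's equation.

14.4 m³/s

A = b·y = 4.01 × 2.44 = 9.784 m²
P = b + 2y = 4.01 + 2×2.44 = 8.890 m
R = A/P = 9.784/8.890 = 1.101 m
Q = (1/n)·A·R^(2/3)·S^(1/2) = (1/0.041) × 9.784 × 1.101^(2/3) × 0.0032^(1/2) = 14.39 m³/s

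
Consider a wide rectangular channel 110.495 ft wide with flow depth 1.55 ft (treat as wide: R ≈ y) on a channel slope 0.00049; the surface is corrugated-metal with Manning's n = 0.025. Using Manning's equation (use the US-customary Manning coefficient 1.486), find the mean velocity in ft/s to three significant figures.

1.76 ft/s

A = b·y = 110.495 × 1.55 = 171.3 ft²
Wide channel: R ≈ y = 1.55 ft
Q = (1.486/n)·A·R^(2/3)·S^(1/2) = (1.486/0.025) × 171.3 × 1.550^(2/3) × 0.00049^(1/2) = 301.8 ft³/s
V = Q/A = 301.8/171.3 = 1.762 ft/s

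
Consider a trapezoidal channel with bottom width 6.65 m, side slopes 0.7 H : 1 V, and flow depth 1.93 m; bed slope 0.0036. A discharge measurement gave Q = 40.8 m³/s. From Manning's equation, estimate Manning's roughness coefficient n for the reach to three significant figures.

0.0279

A = (b + z·y)·y = (6.65 + 0.7×1.93)×1.93 = 15.44 m²
P = b + 2y√(1+z²) = 6.65 + 2×1.93×√(1+0.7²) = 11.36 m
R = A/P = 15.44/11.36 = 1.359 m
n = (1/Q)·A·R^(2/3)·S^(1/2) = (1/40.8) × 15.44 × 1.227 × 0.06000 = 0.02786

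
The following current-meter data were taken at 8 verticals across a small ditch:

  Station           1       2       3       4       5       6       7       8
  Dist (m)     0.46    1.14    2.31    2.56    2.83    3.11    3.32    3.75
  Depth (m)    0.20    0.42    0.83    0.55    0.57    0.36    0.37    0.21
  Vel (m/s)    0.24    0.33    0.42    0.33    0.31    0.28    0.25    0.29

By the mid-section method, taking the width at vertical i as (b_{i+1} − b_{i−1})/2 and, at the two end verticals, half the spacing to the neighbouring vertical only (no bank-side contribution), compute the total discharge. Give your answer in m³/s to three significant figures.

w_1 = (1.14 − 0.46)/2 = 0.34 m; q_1 = 0.24 × 0.20 × 0.34 = 0.01632 m³/s
w_2 = (2.31 − 0.46)/2 = 0.925 m; q_2 = 0.33 × 0.42 × 0.925 = 0.1282 m³/s
w_3 = (2.56 − 1.14)/2 = 0.71 m; q_3 = 0.42 × 0.83 × 0.71 = 0.2475 m³/s
w_4 = (2.83 − 2.31)/2 = 0.26 m; q_4 = 0.33 × 0.55 × 0.26 = 0.04719 m³/s
w_5 = (3.11 − 2.56)/2 = 0.275 m; q_5 = 0.31 × 0.57 × 0.275 = 0.04859 m³/s
w_6 = (3.32 − 2.83)/2 = 0.245 m; q_6 = 0.28 × 0.36 × 0.245 = 0.02470 m³/s
w_7 = (3.75 − 3.11)/2 = 0.32 m; q_7 = 0.25 × 0.37 × 0.32 = 0.02960 m³/s
w_8 = (3.75 − 3.32)/2 = 0.215 m; q_8 = 0.29 × 0.21 × 0.215 = 0.01309 m³/s
Q = Σ qᵢ = 0.5552 m³/s

0.555 m³/s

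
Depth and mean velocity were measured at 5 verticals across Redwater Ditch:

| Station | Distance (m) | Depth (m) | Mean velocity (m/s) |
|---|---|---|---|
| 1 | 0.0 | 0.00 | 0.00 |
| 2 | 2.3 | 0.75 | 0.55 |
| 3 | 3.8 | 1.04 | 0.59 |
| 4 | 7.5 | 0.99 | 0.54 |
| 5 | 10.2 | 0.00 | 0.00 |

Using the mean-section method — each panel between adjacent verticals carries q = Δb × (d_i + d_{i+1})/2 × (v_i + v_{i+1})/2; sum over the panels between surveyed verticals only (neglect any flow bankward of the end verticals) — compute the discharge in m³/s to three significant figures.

3.49 m³/s

Panel 1-2: Δb = 2.3 m, d̄ = (0.00+0.75)/2 = 0.375, v̄ = (0.00+0.55)/2 = 0.275 → q = 2.3×0.375×0.275 = 0.2372 m³/s
Panel 2-3: Δb = 1.5 m, d̄ = (0.75+1.04)/2 = 0.895, v̄ = (0.55+0.59)/2 = 0.57 → q = 1.5×0.895×0.57 = 0.7652 m³/s
Panel 3-4: Δb = 3.7 m, d̄ = (1.04+0.99)/2 = 1.015, v̄ = (0.59+0.54)/2 = 0.565 → q = 3.7×1.015×0.565 = 2.122 m³/s
Panel 4-5: Δb = 2.7 m, d̄ = (0.99+0.00)/2 = 0.495, v̄ = (0.54+0.00)/2 = 0.27 → q = 2.7×0.495×0.27 = 0.3609 m³/s
Q = Σ q = 3.485 m³/s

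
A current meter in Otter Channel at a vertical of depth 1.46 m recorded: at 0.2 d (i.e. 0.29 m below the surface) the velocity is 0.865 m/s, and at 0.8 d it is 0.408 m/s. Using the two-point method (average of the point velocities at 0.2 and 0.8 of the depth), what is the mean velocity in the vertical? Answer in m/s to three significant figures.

v̄ = (0.865 + 0.408) / 2 = 0.6365 m/s

0.637 m/s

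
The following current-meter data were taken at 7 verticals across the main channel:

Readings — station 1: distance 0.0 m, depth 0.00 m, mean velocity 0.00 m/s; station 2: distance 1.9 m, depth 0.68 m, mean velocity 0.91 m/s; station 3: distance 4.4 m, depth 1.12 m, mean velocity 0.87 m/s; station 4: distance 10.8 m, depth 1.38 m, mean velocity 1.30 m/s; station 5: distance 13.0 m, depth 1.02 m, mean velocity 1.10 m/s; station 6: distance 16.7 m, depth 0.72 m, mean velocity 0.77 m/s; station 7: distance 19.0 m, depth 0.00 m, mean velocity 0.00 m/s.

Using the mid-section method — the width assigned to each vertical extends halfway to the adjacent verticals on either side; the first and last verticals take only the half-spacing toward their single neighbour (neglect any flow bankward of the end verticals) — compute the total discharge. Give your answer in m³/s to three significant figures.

18.4 m³/s

w_2 = (4.4 − 0.0)/2 = 2.2 m; q_2 = 0.91 × 0.68 × 2.2 = 1.361 m³/s
w_3 = (10.8 − 1.9)/2 = 4.45 m; q_3 = 0.87 × 1.12 × 4.45 = 4.336 m³/s
w_4 = (13.0 − 4.4)/2 = 4.3 m; q_4 = 1.30 × 1.38 × 4.3 = 7.714 m³/s
w_5 = (16.7 − 10.8)/2 = 2.95 m; q_5 = 1.10 × 1.02 × 2.95 = 3.310 m³/s
w_6 = (19.0 − 13.0)/2 = 3 m; q_6 = 0.77 × 0.72 × 3 = 1.663 m³/s
Stations 1, 7 contribute zero (depth or velocity is 0).
Q = Σ qᵢ = 18.38 m³/s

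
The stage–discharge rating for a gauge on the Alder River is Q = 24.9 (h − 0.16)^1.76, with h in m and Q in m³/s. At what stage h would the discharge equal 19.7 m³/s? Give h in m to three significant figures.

1.04 m

h − h₀ = (Q/C)^(1/b) = (19.7/24.9)^(1/1.76) = 0.8754 m
h = 0.16 + 0.8754 = 1.035 m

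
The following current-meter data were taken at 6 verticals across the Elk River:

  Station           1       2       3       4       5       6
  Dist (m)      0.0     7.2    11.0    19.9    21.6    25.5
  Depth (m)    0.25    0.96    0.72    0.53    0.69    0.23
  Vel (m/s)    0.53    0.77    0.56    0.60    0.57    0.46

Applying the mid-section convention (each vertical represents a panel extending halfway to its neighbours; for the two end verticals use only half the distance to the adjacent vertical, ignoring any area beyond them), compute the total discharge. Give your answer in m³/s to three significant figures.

10.1 m³/s

w_1 = (7.2 − 0.0)/2 = 3.6 m; q_1 = 0.53 × 0.25 × 3.6 = 0.4770 m³/s
w_2 = (11.0 − 0.0)/2 = 5.5 m; q_2 = 0.77 × 0.96 × 5.5 = 4.066 m³/s
w_3 = (19.9 − 7.2)/2 = 6.35 m; q_3 = 0.56 × 0.72 × 6.35 = 2.560 m³/s
w_4 = (21.6 − 11.0)/2 = 5.3 m; q_4 = 0.60 × 0.53 × 5.3 = 1.685 m³/s
w_5 = (25.5 − 19.9)/2 = 2.8 m; q_5 = 0.57 × 0.69 × 2.8 = 1.101 m³/s
w_6 = (25.5 − 21.6)/2 = 1.95 m; q_6 = 0.46 × 0.23 × 1.95 = 0.2063 m³/s
Q = Σ qᵢ = 10.10 m³/s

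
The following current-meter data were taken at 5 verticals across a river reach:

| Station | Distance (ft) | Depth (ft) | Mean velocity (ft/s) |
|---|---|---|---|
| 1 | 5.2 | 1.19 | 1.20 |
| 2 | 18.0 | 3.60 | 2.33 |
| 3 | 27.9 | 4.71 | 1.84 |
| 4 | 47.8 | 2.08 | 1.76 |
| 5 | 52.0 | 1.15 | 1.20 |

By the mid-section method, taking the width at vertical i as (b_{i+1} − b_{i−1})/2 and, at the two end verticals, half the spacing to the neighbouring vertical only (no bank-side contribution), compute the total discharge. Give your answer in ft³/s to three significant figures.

w_1 = (18.0 − 5.2)/2 = 6.4 ft; q_1 = 1.20 × 1.19 × 6.4 = 9.139 ft³/s
w_2 = (27.9 − 5.2)/2 = 11.35 ft; q_2 = 2.33 × 3.60 × 11.35 = 95.20 ft³/s
w_3 = (47.8 − 18.0)/2 = 14.9 ft; q_3 = 1.84 × 4.71 × 14.9 = 129.1 ft³/s
w_4 = (52.0 − 27.9)/2 = 12.05 ft; q_4 = 1.76 × 2.08 × 12.05 = 44.11 ft³/s
w_5 = (52.0 − 47.8)/2 = 2.1 ft; q_5 = 1.20 × 1.15 × 2.1 = 2.898 ft³/s
Q = Σ qᵢ = 280.5 ft³/s

280 ft³/s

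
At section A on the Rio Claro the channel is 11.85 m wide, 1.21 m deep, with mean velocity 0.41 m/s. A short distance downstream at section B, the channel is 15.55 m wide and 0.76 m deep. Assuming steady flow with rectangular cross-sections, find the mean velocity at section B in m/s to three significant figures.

Q = A₁V₁ = (11.85×1.21) × 0.41 = 5.879 m³/s
A₂ = 15.55 × 0.76 = 11.82 m²
V₂ = Q/A₂ = 5.879/11.82 = 0.4974 m/s

0.497 m/s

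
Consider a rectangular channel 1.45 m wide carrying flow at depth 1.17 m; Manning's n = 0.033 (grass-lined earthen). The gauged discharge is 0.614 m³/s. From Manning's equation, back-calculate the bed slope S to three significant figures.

A = b·y = 1.45 × 1.17 = 1.697 m²
P = b + 2y = 1.45 + 2×1.17 = 3.790 m
R = A/P = 1.697/3.790 = 0.4476 m
S = (Q·n / (1·A·R^(2/3)))² = (0.614×0.033 / (1×1.697×0.5852))² = 0.0004166

0.000417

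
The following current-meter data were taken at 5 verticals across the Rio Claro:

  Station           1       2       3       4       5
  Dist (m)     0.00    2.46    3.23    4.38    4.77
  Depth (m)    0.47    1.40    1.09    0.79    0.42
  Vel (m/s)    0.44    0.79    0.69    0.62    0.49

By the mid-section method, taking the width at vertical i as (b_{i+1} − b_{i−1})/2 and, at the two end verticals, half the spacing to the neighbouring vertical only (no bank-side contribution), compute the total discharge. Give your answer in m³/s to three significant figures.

3.18 m³/s

w_1 = (2.46 − 0.00)/2 = 1.23 m; q_1 = 0.44 × 0.47 × 1.23 = 0.2544 m³/s
w_2 = (3.23 − 0.00)/2 = 1.615 m; q_2 = 0.79 × 1.40 × 1.615 = 1.786 m³/s
w_3 = (4.38 − 2.46)/2 = 0.96 m; q_3 = 0.69 × 1.09 × 0.96 = 0.7220 m³/s
w_4 = (4.77 − 3.23)/2 = 0.77 m; q_4 = 0.62 × 0.79 × 0.77 = 0.3771 m³/s
w_5 = (4.77 − 4.38)/2 = 0.195 m; q_5 = 0.49 × 0.42 × 0.195 = 0.04013 m³/s
Q = Σ qᵢ = 3.180 m³/s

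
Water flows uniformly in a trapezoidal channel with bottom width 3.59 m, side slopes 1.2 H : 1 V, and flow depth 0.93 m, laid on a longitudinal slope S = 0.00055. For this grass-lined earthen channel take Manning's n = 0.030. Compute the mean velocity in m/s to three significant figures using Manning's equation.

0.601 m/s

A = (b + z·y)·y = (3.59 + 1.2×0.93)×0.93 = 4.377 m²
P = b + 2y√(1+z²) = 3.59 + 2×0.93×√(1+1.2²) = 6.495 m
R = A/P = 4.377/6.495 = 0.6738 m
Q = (1/n)·A·R^(2/3)·S^(1/2) = (1/0.030) × 4.377 × 0.6738^(2/3) × 0.00055^(1/2) = 2.630 m³/s
V = Q/A = 2.630/4.377 = 0.6008 m/s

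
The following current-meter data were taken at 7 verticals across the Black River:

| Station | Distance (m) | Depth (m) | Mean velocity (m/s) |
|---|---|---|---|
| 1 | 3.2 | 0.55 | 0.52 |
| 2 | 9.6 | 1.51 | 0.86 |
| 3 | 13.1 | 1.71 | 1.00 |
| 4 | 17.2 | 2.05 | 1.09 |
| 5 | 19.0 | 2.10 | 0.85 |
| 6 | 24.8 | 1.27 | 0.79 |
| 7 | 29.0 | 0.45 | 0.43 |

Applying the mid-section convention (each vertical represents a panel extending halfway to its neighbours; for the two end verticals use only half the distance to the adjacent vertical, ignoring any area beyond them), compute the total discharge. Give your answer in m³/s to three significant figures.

w_1 = (9.6 − 3.2)/2 = 3.2 m; q_1 = 0.52 × 0.55 × 3.2 = 0.9152 m³/s
w_2 = (13.1 − 3.2)/2 = 4.95 m; q_2 = 0.86 × 1.51 × 4.95 = 6.428 m³/s
w_3 = (17.2 − 9.6)/2 = 3.8 m; q_3 = 1.00 × 1.71 × 3.8 = 6.498 m³/s
w_4 = (19.0 − 13.1)/2 = 2.95 m; q_4 = 1.09 × 2.05 × 2.95 = 6.592 m³/s
w_5 = (24.8 − 17.2)/2 = 3.8 m; q_5 = 0.85 × 2.10 × 3.8 = 6.783 m³/s
w_6 = (29.0 − 19.0)/2 = 5 m; q_6 = 0.79 × 1.27 × 5 = 5.017 m³/s
w_7 = (29.0 − 24.8)/2 = 2.1 m; q_7 = 0.43 × 0.45 × 2.1 = 0.4064 m³/s
Q = Σ qᵢ = 32.64 m³/s

32.6 m³/s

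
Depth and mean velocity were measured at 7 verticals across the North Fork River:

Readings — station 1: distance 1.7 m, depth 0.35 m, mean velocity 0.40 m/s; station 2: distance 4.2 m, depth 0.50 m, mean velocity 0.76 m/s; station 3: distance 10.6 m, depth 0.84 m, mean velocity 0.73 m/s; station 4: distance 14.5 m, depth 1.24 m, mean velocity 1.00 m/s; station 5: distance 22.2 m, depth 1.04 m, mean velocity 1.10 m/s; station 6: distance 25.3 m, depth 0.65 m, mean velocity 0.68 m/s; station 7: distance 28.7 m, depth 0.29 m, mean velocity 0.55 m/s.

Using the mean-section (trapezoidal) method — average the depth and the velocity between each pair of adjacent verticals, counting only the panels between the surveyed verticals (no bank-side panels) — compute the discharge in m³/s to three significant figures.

19.9 m³/s

Panel 1-2: Δb = 2.5 m, d̄ = (0.35+0.50)/2 = 0.425, v̄ = (0.40+0.76)/2 = 0.58 → q = 2.5×0.425×0.58 = 0.6163 m³/s
Panel 2-3: Δb = 6.4 m, d̄ = (0.50+0.84)/2 = 0.67, v̄ = (0.76+0.73)/2 = 0.745 → q = 6.4×0.67×0.745 = 3.195 m³/s
Panel 3-4: Δb = 3.9 m, d̄ = (0.84+1.24)/2 = 1.04, v̄ = (0.73+1.00)/2 = 0.865 → q = 3.9×1.04×0.865 = 3.508 m³/s
Panel 4-5: Δb = 7.7 m, d̄ = (1.24+1.04)/2 = 1.14, v̄ = (1.00+1.10)/2 = 1.05 → q = 7.7×1.14×1.05 = 9.217 m³/s
Panel 5-6: Δb = 3.1 m, d̄ = (1.04+0.65)/2 = 0.845, v̄ = (1.10+0.68)/2 = 0.89 → q = 3.1×0.845×0.89 = 2.331 m³/s
Panel 6-7: Δb = 3.4 m, d̄ = (0.65+0.29)/2 = 0.47, v̄ = (0.68+0.55)/2 = 0.615 → q = 3.4×0.47×0.615 = 0.9828 m³/s
Q = Σ q = 19.85 m³/s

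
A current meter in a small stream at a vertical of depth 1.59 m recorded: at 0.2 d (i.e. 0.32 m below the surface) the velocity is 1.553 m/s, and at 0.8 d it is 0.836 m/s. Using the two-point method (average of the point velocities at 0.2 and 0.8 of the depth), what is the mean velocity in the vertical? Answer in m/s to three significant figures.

1.19 m/s

v̄ = (1.553 + 0.836) / 2 = 1.195 m/s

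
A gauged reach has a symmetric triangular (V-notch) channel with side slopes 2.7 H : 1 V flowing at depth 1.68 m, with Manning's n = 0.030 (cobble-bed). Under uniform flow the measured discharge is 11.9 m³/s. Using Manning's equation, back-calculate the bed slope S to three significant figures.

A = z·y² = 2.7×1.68² = 7.620 m²
P = 2y√(1+z²) = 2×1.68×√(1+2.7²) = 9.674 m
R = A/P = 7.620/9.674 = 0.7877 m
S = (Q·n / (1·A·R^(2/3)))² = (11.9×0.030 / (1×7.620×0.8529))² = 0.003017

0.00302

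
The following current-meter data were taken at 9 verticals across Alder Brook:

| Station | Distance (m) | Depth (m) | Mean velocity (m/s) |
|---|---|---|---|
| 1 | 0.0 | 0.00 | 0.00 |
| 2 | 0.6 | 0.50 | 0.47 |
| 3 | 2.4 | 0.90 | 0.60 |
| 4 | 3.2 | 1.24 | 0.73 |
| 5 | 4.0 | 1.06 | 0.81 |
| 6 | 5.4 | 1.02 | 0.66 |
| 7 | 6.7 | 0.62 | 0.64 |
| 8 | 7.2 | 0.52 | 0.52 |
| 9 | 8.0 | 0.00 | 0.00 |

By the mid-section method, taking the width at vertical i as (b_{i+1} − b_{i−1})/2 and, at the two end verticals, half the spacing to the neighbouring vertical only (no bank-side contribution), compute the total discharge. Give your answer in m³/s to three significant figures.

w_2 = (2.4 − 0.0)/2 = 1.2 m; q_2 = 0.47 × 0.50 × 1.2 = 0.2820 m³/s
w_3 = (3.2 − 0.6)/2 = 1.3 m; q_3 = 0.60 × 0.90 × 1.3 = 0.7020 m³/s
w_4 = (4.0 − 2.4)/2 = 0.8 m; q_4 = 0.73 × 1.24 × 0.8 = 0.7242 m³/s
w_5 = (5.4 − 3.2)/2 = 1.1 m; q_5 = 0.81 × 1.06 × 1.1 = 0.9445 m³/s
w_6 = (6.7 − 4.0)/2 = 1.35 m; q_6 = 0.66 × 1.02 × 1.35 = 0.9088 m³/s
w_7 = (7.2 − 5.4)/2 = 0.9 m; q_7 = 0.64 × 0.62 × 0.9 = 0.3571 m³/s
w_8 = (8.0 − 6.7)/2 = 0.65 m; q_8 = 0.52 × 0.52 × 0.65 = 0.1758 m³/s
Stations 1, 9 contribute zero (depth or velocity is 0).
Q = Σ qᵢ = 4.094 m³/s

4.09 m³/s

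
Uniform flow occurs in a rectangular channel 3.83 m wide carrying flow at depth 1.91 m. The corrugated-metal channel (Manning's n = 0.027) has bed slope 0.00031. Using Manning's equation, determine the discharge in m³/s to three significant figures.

A = b·y = 3.83 × 1.91 = 7.315 m²
P = b + 2y = 3.83 + 2×1.91 = 7.650 m
R = A/P = 7.315/7.650 = 0.9562 m
Q = (1/n)·A·R^(2/3)·S^(1/2) = (1/0.027) × 7.315 × 0.9562^(2/3) × 0.00031^(1/2) = 4.630 m³/s

4.63 m³/s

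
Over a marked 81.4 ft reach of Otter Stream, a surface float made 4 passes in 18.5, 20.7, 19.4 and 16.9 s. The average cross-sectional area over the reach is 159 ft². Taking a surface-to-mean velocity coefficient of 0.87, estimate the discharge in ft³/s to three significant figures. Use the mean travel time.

t̄ = (18.5 + 20.7 + 19.4 + 16.9) / 4 = 18.875 s
v_surface = L / t̄ = 81.4 / 18.875 = 4.313 ft/s
v_mean = 0.87 × 4.313 = 3.752 ft/s
Q = A × v_mean = 159 × 3.752 = 596.6 ft³/s

597 ft³/s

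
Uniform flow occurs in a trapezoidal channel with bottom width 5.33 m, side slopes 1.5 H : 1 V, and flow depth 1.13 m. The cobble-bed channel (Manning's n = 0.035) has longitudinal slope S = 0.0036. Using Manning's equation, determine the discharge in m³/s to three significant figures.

A = (b + z·y)·y = (5.33 + 1.5×1.13)×1.13 = 7.938 m²
P = b + 2y√(1+z²) = 5.33 + 2×1.13×√(1+1.5²) = 9.404 m
R = A/P = 7.938/9.404 = 0.8441 m
Q = (1/n)·A·R^(2/3)·S^(1/2) = (1/0.035) × 7.938 × 0.8441^(2/3) × 0.0036^(1/2) = 12.15 m³/s

12.2 m³/s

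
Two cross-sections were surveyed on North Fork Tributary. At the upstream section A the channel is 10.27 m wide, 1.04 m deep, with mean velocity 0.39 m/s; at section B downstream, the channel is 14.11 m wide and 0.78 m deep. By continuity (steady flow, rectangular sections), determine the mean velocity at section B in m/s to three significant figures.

0.378 m/s

Q = A₁V₁ = (10.27×1.04) × 0.39 = 4.166 m³/s
A₂ = 14.11 × 0.78 = 11.01 m²
V₂ = Q/A₂ = 4.166/11.01 = 0.3785 m/s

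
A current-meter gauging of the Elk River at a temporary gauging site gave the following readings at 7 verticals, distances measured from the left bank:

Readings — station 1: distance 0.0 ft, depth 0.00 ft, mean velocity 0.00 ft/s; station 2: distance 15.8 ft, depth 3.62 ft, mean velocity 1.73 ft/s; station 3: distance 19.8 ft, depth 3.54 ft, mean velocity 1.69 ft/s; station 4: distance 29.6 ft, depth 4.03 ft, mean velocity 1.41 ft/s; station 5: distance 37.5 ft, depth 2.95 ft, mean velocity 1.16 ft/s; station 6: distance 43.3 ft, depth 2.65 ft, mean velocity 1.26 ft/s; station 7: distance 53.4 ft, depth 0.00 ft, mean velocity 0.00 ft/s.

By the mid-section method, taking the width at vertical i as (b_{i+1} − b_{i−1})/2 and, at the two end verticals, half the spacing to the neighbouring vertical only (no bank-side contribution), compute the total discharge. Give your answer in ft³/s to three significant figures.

204 ft³/s

w_2 = (19.8 − 0.0)/2 = 9.9 ft; q_2 = 1.73 × 3.62 × 9.9 = 62.00 ft³/s
w_3 = (29.6 − 15.8)/2 = 6.9 ft; q_3 = 1.69 × 3.54 × 6.9 = 41.28 ft³/s
w_4 = (37.5 − 19.8)/2 = 8.85 ft; q_4 = 1.41 × 4.03 × 8.85 = 50.29 ft³/s
w_5 = (43.3 − 29.6)/2 = 6.85 ft; q_5 = 1.16 × 2.95 × 6.85 = 23.44 ft³/s
w_6 = (53.4 − 37.5)/2 = 7.95 ft; q_6 = 1.26 × 2.65 × 7.95 = 26.55 ft³/s
Stations 1, 7 contribute zero (depth or velocity is 0).
Q = Σ qᵢ = 203.6 ft³/s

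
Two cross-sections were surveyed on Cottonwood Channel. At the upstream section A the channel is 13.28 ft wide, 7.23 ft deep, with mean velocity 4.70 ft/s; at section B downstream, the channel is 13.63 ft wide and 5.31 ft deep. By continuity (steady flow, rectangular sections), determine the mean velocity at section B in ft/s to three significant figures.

Q = A₁V₁ = (13.28×7.23) × 4.70 = 451.3 ft³/s
A₂ = 13.63 × 5.31 = 72.38 ft²
V₂ = Q/A₂ = 451.3/72.38 = 6.235 ft/s

6.24 ft/s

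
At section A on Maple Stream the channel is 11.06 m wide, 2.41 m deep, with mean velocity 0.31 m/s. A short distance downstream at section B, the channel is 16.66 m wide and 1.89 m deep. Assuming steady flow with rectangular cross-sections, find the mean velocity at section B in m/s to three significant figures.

Q = A₁V₁ = (11.06×2.41) × 0.31 = 8.263 m³/s
A₂ = 16.66 × 1.89 = 31.49 m²
V₂ = Q/A₂ = 8.263/31.49 = 0.2624 m/s

0.262 m/s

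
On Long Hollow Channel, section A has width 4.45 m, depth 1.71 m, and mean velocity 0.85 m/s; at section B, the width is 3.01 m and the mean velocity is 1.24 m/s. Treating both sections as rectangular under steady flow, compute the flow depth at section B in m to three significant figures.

Q = A₁V₁ = (4.45×1.71) × 0.85 = 6.468 m³/s
d₂ = Q/(b₂ V₂) = 6.468/(3.01×1.24) = 1.733 m

1.73 m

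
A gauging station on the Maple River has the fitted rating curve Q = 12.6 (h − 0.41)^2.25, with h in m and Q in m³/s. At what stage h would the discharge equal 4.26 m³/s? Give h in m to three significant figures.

1.03 m

h − h₀ = (Q/C)^(1/b) = (4.26/12.6)^(1/2.25) = 0.6176 m
h = 0.41 + 0.6176 = 1.028 m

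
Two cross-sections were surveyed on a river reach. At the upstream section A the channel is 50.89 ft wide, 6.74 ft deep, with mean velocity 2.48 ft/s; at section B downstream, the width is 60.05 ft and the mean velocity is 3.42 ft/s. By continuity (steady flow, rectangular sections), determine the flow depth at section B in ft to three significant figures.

Q = A₁V₁ = (50.89×6.74) × 2.48 = 850.6 ft³/s
d₂ = Q/(b₂ V₂) = 850.6/(60.05×3.42) = 4.142 ft

4.14 ft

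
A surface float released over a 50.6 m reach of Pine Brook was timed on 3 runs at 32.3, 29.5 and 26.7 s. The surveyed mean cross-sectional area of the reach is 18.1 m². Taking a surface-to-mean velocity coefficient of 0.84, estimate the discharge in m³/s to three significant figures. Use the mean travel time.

26.1 m³/s

t̄ = (32.3 + 29.5 + 26.7) / 3 = 29.5 s
v_surface = L / t̄ = 50.6 / 29.5 = 1.715 m/s
v_mean = 0.84 × 1.715 = 1.441 m/s
Q = A × v_mean = 18.1 × 1.441 = 26.08 m³/s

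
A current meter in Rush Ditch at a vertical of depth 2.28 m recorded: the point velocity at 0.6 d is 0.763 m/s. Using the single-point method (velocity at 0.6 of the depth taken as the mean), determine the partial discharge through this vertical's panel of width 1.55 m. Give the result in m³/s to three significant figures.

2.70 m³/s

v̄ = v₀.₆ = 0.763 m/s
q = v̄ × d × w = 0.7630 × 2.28 × 1.55 = 2.696 m³/s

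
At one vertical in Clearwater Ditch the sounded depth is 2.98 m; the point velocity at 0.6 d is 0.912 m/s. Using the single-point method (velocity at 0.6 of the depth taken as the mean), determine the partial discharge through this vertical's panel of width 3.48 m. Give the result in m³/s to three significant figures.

9.46 m³/s

v̄ = v₀.₆ = 0.912 m/s
q = v̄ × d × w = 0.9120 × 2.98 × 3.48 = 9.458 m³/s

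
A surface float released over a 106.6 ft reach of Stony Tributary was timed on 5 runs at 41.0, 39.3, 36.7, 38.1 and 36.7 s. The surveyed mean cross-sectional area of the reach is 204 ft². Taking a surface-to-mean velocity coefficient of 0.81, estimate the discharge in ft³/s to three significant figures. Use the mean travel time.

t̄ = (41.0 + 39.3 + 36.7 + 38.1 + 36.7) / 5 = 38.36 s
v_surface = L / t̄ = 106.6 / 38.36 = 2.779 ft/s
v_mean = 0.81 × 2.779 = 2.251 ft/s
Q = A × v_mean = 204 × 2.251 = 459.2 ft³/s

459 ft³/s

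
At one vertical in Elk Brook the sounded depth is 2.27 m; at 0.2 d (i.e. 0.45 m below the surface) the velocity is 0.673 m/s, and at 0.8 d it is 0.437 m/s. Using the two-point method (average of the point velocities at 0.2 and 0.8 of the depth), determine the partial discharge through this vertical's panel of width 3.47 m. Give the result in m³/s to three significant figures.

v̄ = (0.673 + 0.437) / 2 = 0.5550 m/s
q = v̄ × d × w = 0.5550 × 2.27 × 3.47 = 4.372 m³/s

4.37 m³/s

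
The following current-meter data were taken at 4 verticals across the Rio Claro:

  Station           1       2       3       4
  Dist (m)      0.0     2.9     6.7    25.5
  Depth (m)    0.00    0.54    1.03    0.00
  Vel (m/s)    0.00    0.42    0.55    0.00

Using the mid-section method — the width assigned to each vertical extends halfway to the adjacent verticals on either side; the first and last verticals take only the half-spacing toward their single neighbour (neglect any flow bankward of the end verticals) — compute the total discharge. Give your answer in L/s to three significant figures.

7160 L/s

w_2 = (6.7 − 0.0)/2 = 3.35 m; q_2 = 0.42 × 0.54 × 3.35 = 0.7598 m³/s
w_3 = (25.5 − 2.9)/2 = 11.3 m; q_3 = 0.55 × 1.03 × 11.3 = 6.401 m³/s
Stations 1, 4 contribute zero (depth or velocity is 0).
Q = Σ qᵢ = 7.161 m³/s
= 7.161 × 1000 = 7161 L/s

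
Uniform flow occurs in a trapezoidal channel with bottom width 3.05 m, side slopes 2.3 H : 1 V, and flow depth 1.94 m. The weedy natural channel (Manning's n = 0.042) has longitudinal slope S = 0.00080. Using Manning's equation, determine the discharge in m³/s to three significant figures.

A = (b + z·y)·y = (3.05 + 2.3×1.94)×1.94 = 14.57 m²
P = b + 2y√(1+z²) = 3.05 + 2×1.94×√(1+2.3²) = 12.78 m
R = A/P = 14.57/12.78 = 1.140 m
Q = (1/n)·A·R^(2/3)·S^(1/2) = (1/0.042) × 14.57 × 1.140^(2/3) × 0.00080^(1/2) = 10.71 m³/s

10.7 m³/s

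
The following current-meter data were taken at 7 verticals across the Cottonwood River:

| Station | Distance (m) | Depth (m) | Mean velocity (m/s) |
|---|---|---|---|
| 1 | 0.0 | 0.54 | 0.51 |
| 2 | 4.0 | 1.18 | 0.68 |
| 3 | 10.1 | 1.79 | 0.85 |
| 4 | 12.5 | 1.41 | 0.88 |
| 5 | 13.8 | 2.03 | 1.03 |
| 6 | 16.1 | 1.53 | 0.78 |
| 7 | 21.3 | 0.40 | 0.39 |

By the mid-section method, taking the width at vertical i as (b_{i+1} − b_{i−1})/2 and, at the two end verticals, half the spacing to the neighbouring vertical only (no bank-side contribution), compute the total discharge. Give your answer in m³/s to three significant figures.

w_1 = (4.0 − 0.0)/2 = 2 m; q_1 = 0.51 × 0.54 × 2 = 0.5508 m³/s
w_2 = (10.1 − 0.0)/2 = 5.05 m; q_2 = 0.68 × 1.18 × 5.05 = 4.052 m³/s
w_3 = (12.5 − 4.0)/2 = 4.25 m; q_3 = 0.85 × 1.79 × 4.25 = 6.466 m³/s
w_4 = (13.8 − 10.1)/2 = 1.85 m; q_4 = 0.88 × 1.41 × 1.85 = 2.295 m³/s
w_5 = (16.1 − 12.5)/2 = 1.8 m; q_5 = 1.03 × 2.03 × 1.8 = 3.764 m³/s
w_6 = (21.3 − 13.8)/2 = 3.75 m; q_6 = 0.78 × 1.53 × 3.75 = 4.475 m³/s
w_7 = (21.3 − 16.1)/2 = 2.6 m; q_7 = 0.39 × 0.40 × 2.6 = 0.4056 m³/s
Q = Σ qᵢ = 22.01 m³/s

22.0 m³/s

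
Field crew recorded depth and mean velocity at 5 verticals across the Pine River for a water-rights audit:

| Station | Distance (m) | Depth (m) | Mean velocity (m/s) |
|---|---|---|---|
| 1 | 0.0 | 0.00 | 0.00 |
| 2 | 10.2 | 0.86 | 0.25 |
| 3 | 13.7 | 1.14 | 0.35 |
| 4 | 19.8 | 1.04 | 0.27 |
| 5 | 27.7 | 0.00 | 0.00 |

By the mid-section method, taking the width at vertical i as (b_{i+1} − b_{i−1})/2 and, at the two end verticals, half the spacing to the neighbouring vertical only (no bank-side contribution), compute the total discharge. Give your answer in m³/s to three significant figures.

5.35 m³/s

w_2 = (13.7 − 0.0)/2 = 6.85 m; q_2 = 0.25 × 0.86 × 6.85 = 1.473 m³/s
w_3 = (19.8 − 10.2)/2 = 4.8 m; q_3 = 0.35 × 1.14 × 4.8 = 1.915 m³/s
w_4 = (27.7 − 13.7)/2 = 7 m; q_4 = 0.27 × 1.04 × 7 = 1.966 m³/s
Stations 1, 5 contribute zero (depth or velocity is 0).
Q = Σ qᵢ = 5.354 m³/s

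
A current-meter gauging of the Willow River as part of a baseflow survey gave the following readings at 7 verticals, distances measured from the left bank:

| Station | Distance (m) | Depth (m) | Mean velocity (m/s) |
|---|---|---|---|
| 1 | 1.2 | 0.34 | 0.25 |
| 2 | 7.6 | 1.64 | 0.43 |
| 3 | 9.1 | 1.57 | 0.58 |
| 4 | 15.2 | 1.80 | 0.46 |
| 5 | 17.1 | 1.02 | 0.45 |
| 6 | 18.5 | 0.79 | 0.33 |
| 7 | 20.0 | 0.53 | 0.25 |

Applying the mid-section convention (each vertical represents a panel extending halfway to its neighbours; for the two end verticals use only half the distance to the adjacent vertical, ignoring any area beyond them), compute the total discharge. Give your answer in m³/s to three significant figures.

11.1 m³/s

w_1 = (7.6 − 1.2)/2 = 3.2 m; q_1 = 0.25 × 0.34 × 3.2 = 0.2720 m³/s
w_2 = (9.1 − 1.2)/2 = 3.95 m; q_2 = 0.43 × 1.64 × 3.95 = 2.786 m³/s
w_3 = (15.2 − 7.6)/2 = 3.8 m; q_3 = 0.58 × 1.57 × 3.8 = 3.460 m³/s
w_4 = (17.1 − 9.1)/2 = 4 m; q_4 = 0.46 × 1.80 × 4 = 3.312 m³/s
w_5 = (18.5 − 15.2)/2 = 1.65 m; q_5 = 0.45 × 1.02 × 1.65 = 0.7574 m³/s
w_6 = (20.0 − 17.1)/2 = 1.45 m; q_6 = 0.33 × 0.79 × 1.45 = 0.3780 m³/s
w_7 = (20.0 − 18.5)/2 = 0.75 m; q_7 = 0.25 × 0.53 × 0.75 = 0.09938 m³/s
Q = Σ qᵢ = 11.06 m³/s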